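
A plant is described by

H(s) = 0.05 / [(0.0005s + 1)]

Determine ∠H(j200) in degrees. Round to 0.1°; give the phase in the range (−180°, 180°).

At ω = 200 rad/s:
pole (1 + j200·0.0005) = 1 + j0.1 → |·| ≈ 1.005, ∠ ≈ 5.71°
∠H = (0°) − (5.71°) = -5.71°

-5.7°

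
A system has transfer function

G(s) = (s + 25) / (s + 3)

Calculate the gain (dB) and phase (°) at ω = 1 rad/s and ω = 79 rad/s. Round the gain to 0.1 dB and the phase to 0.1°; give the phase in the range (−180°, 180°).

ω = 1: 18.0 dB, -16.1°; ω = 79: 0.4 dB, -15.4°

Substitute s = j1:
Numerator: (j1) + 25 = 25 + j1
Denominator: (j1) + 3 = 3 + j1
|N| = √(25² + 1²) ≈ 25.02, ∠N ≈ 2.29°
|D| = √(3² + 1²) ≈ 3.1623, ∠D ≈ 18.43°
|G| = 25.02 / 3.1623 ≈ 7.912
Gain = 20 log₁₀(7.912) ≈ 17.97 dB
∠G = 2.29° − 18.43° = -16.14°

Substitute s = j79:
Numerator: (j79) + 25 = 25 + j79
Denominator: (j79) + 3 = 3 + j79
|N| = √(25² + 79²) ≈ 82.861, ∠N ≈ 72.44°
|D| = √(3² + 79²) ≈ 79.057, ∠D ≈ 87.83°
|G| = 82.861 / 79.057 ≈ 1.0481
Gain = 20 log₁₀(1.0481) ≈ 0.41 dB
∠G = 72.44° − 87.83° = -15.39°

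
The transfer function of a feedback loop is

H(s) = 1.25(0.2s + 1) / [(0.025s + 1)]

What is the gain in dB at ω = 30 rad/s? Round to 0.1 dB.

15.7 dB

At ω = 30 rad/s:
zero (1 + j30·0.2) = 1 + j6 → |·| ≈ 6.0828, ∠ ≈ 80.54°
pole (1 + j30·0.025) = 1 + j0.75 → |·| ≈ 1.25, ∠ ≈ 36.87°
|H| = 1.25 · 6.0828 / (1.25) ≈ 6.0828
Gain = 20 log₁₀(6.0828) ≈ 15.68 dB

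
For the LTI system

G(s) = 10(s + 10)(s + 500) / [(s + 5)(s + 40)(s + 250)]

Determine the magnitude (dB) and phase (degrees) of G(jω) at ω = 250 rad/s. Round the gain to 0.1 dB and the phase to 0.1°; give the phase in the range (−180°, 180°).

-24.1 dB, -100.5°

At s = jω = j250:
zero (s+10): 10 + j250 → |·| = √(10²+250²) = √62600 ≈ 250.2, ∠ = arctan(250/10) ≈ 87.71°
zero (s+500): 500 + j250 → |·| = √(500²+250²) = √312500 ≈ 559.02, ∠ = arctan(250/500) ≈ 26.57°
pole (s+5): 5 + j250 → |·| = √(5²+250²) = √62525 ≈ 250.05, ∠ = arctan(250/5) ≈ 88.85°
pole (s+40): 40 + j250 → |·| = √(40²+250²) = √64100 ≈ 253.18, ∠ = arctan(250/40) ≈ 80.91°
pole (s+250): 250 + j250 → |·| = √(250²+250²) = √125000 ≈ 353.55, ∠ = arctan(250/250) ≈ 45.00°
|G| = 10 · 1.3987e+05 / 2.2382e+07 ≈ 0.062492
Gain = 20 log₁₀(0.062492) ≈ -24.08 dB
∠G = 114.28° − 214.76° = -100.48°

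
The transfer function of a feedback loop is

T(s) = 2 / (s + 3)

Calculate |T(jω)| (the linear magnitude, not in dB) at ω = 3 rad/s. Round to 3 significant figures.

0.471

At s = jω = j3:
pole (s+3): 3 + j3 → |·| = √(3²+3²) = √18 ≈ 4.2426, ∠ = arctan(3/3) ≈ 45.00°
|T| = 2 / 4.2426 ≈ 0.47141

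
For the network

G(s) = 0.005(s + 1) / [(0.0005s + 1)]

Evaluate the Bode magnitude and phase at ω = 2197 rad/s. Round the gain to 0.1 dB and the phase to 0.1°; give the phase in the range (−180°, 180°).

At ω = 2197 rad/s:
zero (1 + j2197·1) = 1 + j2197 → |·| ≈ 2197, ∠ ≈ 89.97°
pole (1 + j2197·0.0005) = 1 + j1.0985 → |·| ≈ 1.4855, ∠ ≈ 47.69°
|G| = 0.005 · 2197 / (1.4855) ≈ 7.3948
Gain = 20 log₁₀(7.3948) ≈ 17.38 dB
∠G = (89.97°) − (47.69°) = 42.28°

17.4 dB, 42.3°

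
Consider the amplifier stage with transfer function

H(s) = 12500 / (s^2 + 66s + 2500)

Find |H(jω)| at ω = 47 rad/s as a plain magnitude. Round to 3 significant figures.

At s = jω = j47:
quadratic: (j47)² + 66·j47 + 2500 = 291 + j3102 → |·| ≈ 3115.6, ∠ ≈ 84.64°
|H| = 12500 / 3115.6 ≈ 4.0121

4.01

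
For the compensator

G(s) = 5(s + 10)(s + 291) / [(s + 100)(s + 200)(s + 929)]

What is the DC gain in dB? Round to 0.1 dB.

G(0) = 5·10·291 / (100·200·929) ≈ 0.0007831
20 log₁₀(0.0007831) ≈ -62.12 dB

-62.1 dB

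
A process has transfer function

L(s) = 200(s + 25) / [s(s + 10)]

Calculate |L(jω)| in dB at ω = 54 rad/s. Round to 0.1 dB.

At s = jω = j54:
zero (s+25): 25 + j54 → |·| = √(25²+54²) = √3541 ≈ 59.506, ∠ = arctan(54/25) ≈ 65.16°
pole (s+10): 10 + j54 → |·| = √(10²+54²) = √3016 ≈ 54.918, ∠ = arctan(54/10) ≈ 79.51°
pole at origin: |s| = 54, ∠ = 90.00° (in denominator)
|L| = 200 · 59.506 / 2965.6 ≈ 4.0131
Gain = 20 log₁₀(4.0131) ≈ 12.07 dB

12.1 dB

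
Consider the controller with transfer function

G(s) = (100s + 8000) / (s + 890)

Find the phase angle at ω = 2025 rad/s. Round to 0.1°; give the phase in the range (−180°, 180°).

Substitute s = j2025:
Numerator: 100(j2025) + 8000 = 8000 + j202500
Denominator: (j2025) + 890 = 890 + j2025
|N| = √(8000² + 202500²) ≈ 2.0266e+05, ∠N ≈ 87.74°
|D| = √(890² + 2025²) ≈ 2212, ∠D ≈ 66.27°
∠G = 87.74° − 66.27° = 21.47°

21.5°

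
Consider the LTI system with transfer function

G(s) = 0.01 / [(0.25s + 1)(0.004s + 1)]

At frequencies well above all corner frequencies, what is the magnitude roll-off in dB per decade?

-40 dB/decade

Each pole contributes −20 dB/decade at high frequency; each zero contributes +20 dB/decade.
Net: 0 zero(s) − 2 pole(s) → -40 dB/decade.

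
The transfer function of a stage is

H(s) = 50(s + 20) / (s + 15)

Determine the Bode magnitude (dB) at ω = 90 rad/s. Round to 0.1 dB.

At s = jω = j90:
zero (s+20): 20 + j90 → |·| = √(20²+90²) = √8500 ≈ 92.195, ∠ = arctan(90/20) ≈ 77.47°
pole (s+15): 15 + j90 → |·| = √(15²+90²) = √8325 ≈ 91.241, ∠ = arctan(90/15) ≈ 80.54°
|H| = 50 · 92.195 / 91.241 ≈ 50.523
Gain = 20 log₁₀(50.523) ≈ 34.07 dB

34.1 dB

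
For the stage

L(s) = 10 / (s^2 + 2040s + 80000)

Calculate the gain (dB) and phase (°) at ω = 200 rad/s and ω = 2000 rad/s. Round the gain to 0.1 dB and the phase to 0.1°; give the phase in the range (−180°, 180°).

ω = 200: -92.3 dB, -84.4°; ω = 2000: -115.1 dB, -133.9°

Substitute s = j200:
Numerator: 10 = 10 + j0
Denominator: (j200)^2 + 2040(j200) + 80000 = 40000 + j408000
|N| = √(10² + 0²) ≈ 10, ∠N ≈ 0.00°
|D| = √(40000² + 408000²) ≈ 4.0996e+05, ∠D ≈ 84.40°
|L| = 10 / 4.0996e+05 ≈ 2.4393e-05
Gain = 20 log₁₀(2.4393e-05) ≈ -92.25 dB
∠L = 0.00° − 84.40° = -84.40°

Substitute s = j2000:
Numerator: 10 = 10 + j0
Denominator: (j2000)^2 + 2040(j2000) + 80000 = -3920000 + j4080000
|N| = √(10² + 0²) ≈ 10, ∠N ≈ 0.00°
|D| = √(3920000² + 4080000²) ≈ 5.658e+06, ∠D ≈ 133.85°
|L| = 10 / 5.658e+06 ≈ 1.7674e-06
Gain = 20 log₁₀(1.7674e-06) ≈ -115.05 dB
∠L = 0.00° − 133.85° = -133.85°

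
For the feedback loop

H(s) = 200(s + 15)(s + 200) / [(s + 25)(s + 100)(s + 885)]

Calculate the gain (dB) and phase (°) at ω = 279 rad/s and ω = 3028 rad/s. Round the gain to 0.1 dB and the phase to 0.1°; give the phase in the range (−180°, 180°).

ω = 279: -12.1 dB, -31.4°; ω = 3028: -23.9 dB, -75.4°

At s = jω = j279:
zero (s+15): 15 + j279 → |·| = √(15²+279²) = √78066 ≈ 279.4, ∠ = arctan(279/15) ≈ 86.92°
zero (s+200): 200 + j279 → |·| = √(200²+279²) = √117841 ≈ 343.28, ∠ = arctan(279/200) ≈ 54.37°
pole (s+25): 25 + j279 → |·| = √(25²+279²) = √78466 ≈ 280.12, ∠ = arctan(279/25) ≈ 84.88°
pole (s+100): 100 + j279 → |·| = √(100²+279²) = √87841 ≈ 296.38, ∠ = arctan(279/100) ≈ 70.28°
pole (s+885): 885 + j279 → |·| = √(885²+279²) = √861066 ≈ 927.94, ∠ = arctan(279/885) ≈ 17.50°
|H| = 200 · 95912 / 7.7039e+07 ≈ 0.249
Gain = 20 log₁₀(0.249) ≈ -12.08 dB
∠H = 141.29° − 172.66° = -31.37°

At s = jω = j3028:
zero (s+15): 15 + j3028 → |·| = √(15²+3028²) = √9169009 ≈ 3028, ∠ = arctan(3028/15) ≈ 89.72°
zero (s+200): 200 + j3028 → |·| = √(200²+3028²) = √9208784 ≈ 3034.6, ∠ = arctan(3028/200) ≈ 86.22°
pole (s+25): 25 + j3028 → |·| = √(25²+3028²) = √9169409 ≈ 3028.1, ∠ = arctan(3028/25) ≈ 89.53°
pole (s+100): 100 + j3028 → |·| = √(100²+3028²) = √9178784 ≈ 3029.7, ∠ = arctan(3028/100) ≈ 88.11°
pole (s+885): 885 + j3028 → |·| = √(885²+3028²) = √9952009 ≈ 3154.7, ∠ = arctan(3028/885) ≈ 73.71°
|H| = 200 · 9.1888e+06 / 2.8942e+10 ≈ 0.063498
Gain = 20 log₁₀(0.063498) ≈ -23.94 dB
∠H = 175.94° − 251.35° = -75.41°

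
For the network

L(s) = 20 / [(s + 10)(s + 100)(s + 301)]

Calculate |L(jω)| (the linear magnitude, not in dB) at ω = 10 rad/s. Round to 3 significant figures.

At s = jω = j10:
pole (s+10): 10 + j10 → |·| = √(10²+10²) = √200 ≈ 14.142, ∠ = arctan(10/10) ≈ 45.00°
pole (s+100): 100 + j10 → |·| = √(100²+10²) = √10100 ≈ 100.5, ∠ = arctan(10/100) ≈ 5.71°
pole (s+301): 301 + j10 → |·| = √(301²+10²) = √90701 ≈ 301.17, ∠ = arctan(10/301) ≈ 1.90°
|L| = 20 / 4.2804e+05 ≈ 4.6725e-05

4.67e-05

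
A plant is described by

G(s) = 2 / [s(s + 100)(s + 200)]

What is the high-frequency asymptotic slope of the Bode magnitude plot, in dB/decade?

Each pole contributes −20 dB/decade at high frequency; each zero contributes +20 dB/decade.
Net: 0 zero(s) − 3 pole(s) → -60 dB/decade.

-60 dB/decade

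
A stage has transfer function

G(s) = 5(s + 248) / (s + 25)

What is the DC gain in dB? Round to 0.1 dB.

33.9 dB

G(0) = 5·248 / (25) = 49.6
20 log₁₀(49.6) ≈ 33.91 dB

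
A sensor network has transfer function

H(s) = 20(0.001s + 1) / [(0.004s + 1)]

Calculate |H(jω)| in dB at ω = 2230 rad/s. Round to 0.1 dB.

14.7 dB

At ω = 2230 rad/s:
zero (1 + j2230·0.001) = 1 + j2.23 → |·| ≈ 2.444, ∠ ≈ 65.85°
pole (1 + j2230·0.004) = 1 + j8.92 → |·| ≈ 8.9759, ∠ ≈ 83.60°
|H| = 20 · 2.444 / (8.9759) ≈ 5.4457
Gain = 20 log₁₀(5.4457) ≈ 14.72 dB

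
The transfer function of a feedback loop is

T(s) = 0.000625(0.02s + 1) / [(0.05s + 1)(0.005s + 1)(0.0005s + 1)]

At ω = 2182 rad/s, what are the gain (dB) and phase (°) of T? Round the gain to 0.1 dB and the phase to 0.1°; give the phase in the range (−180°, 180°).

-96.2 dB, -133.0°

At ω = 2182 rad/s:
zero (1 + j2182·0.02) = 1 + j43.64 → |·| ≈ 43.651, ∠ ≈ 88.69°
pole (1 + j2182·0.05) = 1 + j109.1 → |·| ≈ 109.1, ∠ ≈ 89.47°
pole (1 + j2182·0.005) = 1 + j10.91 → |·| ≈ 10.956, ∠ ≈ 84.76°
pole (1 + j2182·0.0005) = 1 + j1.091 → |·| ≈ 1.48, ∠ ≈ 47.49°
|T| = 0.000625 · 43.651 / (109.1 · 10.956 · 1.48) ≈ 1.5422e-05
Gain = 20 log₁₀(1.5422e-05) ≈ -96.24 dB
∠T = (88.69°) − (89.47° + 84.76° + 47.49°) = -133.03°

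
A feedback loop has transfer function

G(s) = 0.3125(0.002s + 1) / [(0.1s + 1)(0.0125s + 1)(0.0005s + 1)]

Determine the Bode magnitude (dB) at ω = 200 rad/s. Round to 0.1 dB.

At ω = 200 rad/s:
zero (1 + j200·0.002) = 1 + j0.4 → |·| ≈ 1.077, ∠ ≈ 21.80°
pole (1 + j200·0.1) = 1 + j20 → |·| ≈ 20.025, ∠ ≈ 87.14°
pole (1 + j200·0.0125) = 1 + j2.5 → |·| ≈ 2.6926, ∠ ≈ 68.20°
pole (1 + j200·0.0005) = 1 + j0.1 → |·| ≈ 1.005, ∠ ≈ 5.71°
|G| = 0.3125 · 1.077 / (20.025 · 2.6926 · 1.005) ≈ 0.0062109
Gain = 20 log₁₀(0.0062109) ≈ -44.14 dB

-44.1 dB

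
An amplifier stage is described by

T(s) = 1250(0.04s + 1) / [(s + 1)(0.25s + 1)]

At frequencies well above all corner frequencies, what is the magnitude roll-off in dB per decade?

Each pole contributes −20 dB/decade at high frequency; each zero contributes +20 dB/decade.
Net: 1 zero(s) − 2 pole(s) → -20 dB/decade.

-20 dB/decade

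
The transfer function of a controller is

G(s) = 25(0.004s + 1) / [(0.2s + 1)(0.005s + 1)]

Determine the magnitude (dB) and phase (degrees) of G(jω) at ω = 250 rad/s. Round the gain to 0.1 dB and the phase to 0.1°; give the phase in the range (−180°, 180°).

At ω = 250 rad/s:
zero (1 + j250·0.004) = 1 + j1 → |·| ≈ 1.4142, ∠ ≈ 45.00°
pole (1 + j250·0.2) = 1 + j50 → |·| ≈ 50.01, ∠ ≈ 88.85°
pole (1 + j250·0.005) = 1 + j1.25 → |·| ≈ 1.6008, ∠ ≈ 51.34°
|G| = 25 · 1.4142 / (50.01 · 1.6008) ≈ 0.44163
Gain = 20 log₁₀(0.44163) ≈ -7.10 dB
∠G = (45.00°) − (88.85° + 51.34°) = -95.19°

-7.1 dB, -95.2°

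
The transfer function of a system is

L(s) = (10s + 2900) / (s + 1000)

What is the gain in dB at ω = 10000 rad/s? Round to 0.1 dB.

Substitute s = j10000:
Numerator: 10(j10000) + 2900 = 2900 + j100000
Denominator: (j10000) + 1000 = 1000 + j10000
|N| = √(2900² + 100000²) ≈ 1.0004e+05, ∠N ≈ 88.34°
|D| = √(1000² + 10000²) ≈ 10050, ∠D ≈ 84.29°
|L| = 1.0004e+05 / 10050 ≈ 9.9542
Gain = 20 log₁₀(9.9542) ≈ 19.96 dB

20.0 dB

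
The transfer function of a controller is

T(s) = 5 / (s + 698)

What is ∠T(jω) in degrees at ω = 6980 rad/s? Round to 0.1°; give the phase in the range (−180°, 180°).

-84.3°

At s = jω = j6980:
pole (s+698): 698 + j6980 → |·| = √(698²+6980²) = √49207604 ≈ 7014.8, ∠ = arctan(6980/698) ≈ 84.29°
∠T = 0.00° − 84.29° = -84.29°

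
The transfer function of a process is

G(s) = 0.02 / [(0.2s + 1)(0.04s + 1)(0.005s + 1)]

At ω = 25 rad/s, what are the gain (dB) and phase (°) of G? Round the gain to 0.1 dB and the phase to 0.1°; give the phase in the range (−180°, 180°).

-51.2 dB, -130.8°

At ω = 25 rad/s:
pole (1 + j25·0.2) = 1 + j5 → |·| ≈ 5.099, ∠ ≈ 78.69°
pole (1 + j25·0.04) = 1 + j1 → |·| ≈ 1.4142, ∠ ≈ 45.00°
pole (1 + j25·0.005) = 1 + j0.125 → |·| ≈ 1.0078, ∠ ≈ 7.13°
|G| = 0.02 · 1 / (5.099 · 1.4142 · 1.0078) ≈ 0.0027521
Gain = 20 log₁₀(0.0027521) ≈ -51.21 dB
∠G = (0°) − (78.69° + 45.00° + 7.13°) = -130.82°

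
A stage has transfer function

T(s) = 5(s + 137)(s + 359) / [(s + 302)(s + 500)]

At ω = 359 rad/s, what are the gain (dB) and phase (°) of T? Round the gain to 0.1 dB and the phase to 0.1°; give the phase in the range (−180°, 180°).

At s = jω = j359:
zero (s+137): 137 + j359 → |·| = √(137²+359²) = √147650 ≈ 384.25, ∠ = arctan(359/137) ≈ 69.11°
zero (s+359): 359 + j359 → |·| = √(359²+359²) = √257762 ≈ 507.7, ∠ = arctan(359/359) ≈ 45.00°
pole (s+302): 302 + j359 → |·| = √(302²+359²) = √220085 ≈ 469.13, ∠ = arctan(359/302) ≈ 49.93°
pole (s+500): 500 + j359 → |·| = √(500²+359²) = √378881 ≈ 615.53, ∠ = arctan(359/500) ≈ 35.68°
|T| = 5 · 1.9508e+05 / 2.8876e+05 ≈ 3.3779
Gain = 20 log₁₀(3.3779) ≈ 10.57 dB
∠T = 114.11° − 85.61° = 28.50°

10.6 dB, 28.5°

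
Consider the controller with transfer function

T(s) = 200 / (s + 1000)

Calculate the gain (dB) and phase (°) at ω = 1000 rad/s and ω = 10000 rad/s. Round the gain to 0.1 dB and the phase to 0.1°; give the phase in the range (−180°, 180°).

ω = 1000: -17.0 dB, -45.0°; ω = 10000: -34.0 dB, -84.3°

At s = jω = j1000:
pole (s+1000): 1000 + j1000 → |·| = √(1000²+1000²) = √2000000 ≈ 1414.2, ∠ = arctan(1000/1000) ≈ 45.00°
|T| = 200 / 1414.2 ≈ 0.14142
Gain = 20 log₁₀(0.14142) ≈ -16.99 dB
∠T = 0.00° − 45.00° = -45.00°

At s = jω = j10000:
pole (s+1000): 1000 + j10000 → |·| = √(1000²+10000²) = √101000000 ≈ 10050, ∠ = arctan(10000/1000) ≈ 84.29°
|T| = 200 / 10050 ≈ 0.0199
Gain = 20 log₁₀(0.0199) ≈ -34.02 dB
∠T = 0.00° − 84.29° = -84.29°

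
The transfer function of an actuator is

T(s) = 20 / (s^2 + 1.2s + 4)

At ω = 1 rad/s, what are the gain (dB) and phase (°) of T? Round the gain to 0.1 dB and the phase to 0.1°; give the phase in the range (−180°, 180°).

At s = jω = j1:
quadratic: (j1)² + 1.2·j1 + 4 = 3 + j1.2 → |·| ≈ 3.2311, ∠ ≈ 21.80°
|T| = 20 / 3.2311 ≈ 6.1898
Gain = 20 log₁₀(6.1898) ≈ 15.83 dB
∠T = 0.00° − 21.80° = -21.80°

15.8 dB, -21.8°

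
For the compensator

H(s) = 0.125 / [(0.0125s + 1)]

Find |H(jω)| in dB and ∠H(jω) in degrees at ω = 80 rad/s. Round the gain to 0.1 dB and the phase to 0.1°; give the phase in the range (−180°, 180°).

-21.1 dB, -45.0°

At ω = 80 rad/s:
pole (1 + j80·0.0125) = 1 + j1 → |·| ≈ 1.4142, ∠ ≈ 45.00°
|H| = 0.125 · 1 / (1.4142) ≈ 0.088389
Gain = 20 log₁₀(0.088389) ≈ -21.07 dB
∠H = (0°) − (45.00°) = -45.00°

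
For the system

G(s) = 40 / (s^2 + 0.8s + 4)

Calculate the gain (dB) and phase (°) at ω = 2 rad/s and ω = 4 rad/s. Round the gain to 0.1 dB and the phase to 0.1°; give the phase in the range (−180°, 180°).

At s = jω = j2:
quadratic: (j2)² + 0.8·j2 + 4 = 0 + j1.6 → |·| ≈ 1.6, ∠ ≈ 90.00°
|G| = 40 / 1.6 ≈ 25
Gain = 20 log₁₀(25) ≈ 27.96 dB
∠G = 0.00° − 90.00° = -90.00°

At s = jω = j4:
quadratic: (j4)² + 0.8·j4 + 4 = -12 + j3.2 → |·| ≈ 12.419, ∠ ≈ 165.07°
|G| = 40 / 12.419 ≈ 3.2209
Gain = 20 log₁₀(3.2209) ≈ 10.16 dB
∠G = 0.00° − 165.07° = -165.07°

ω = 2: 28.0 dB, -90.0°; ω = 4: 10.2 dB, -165.1°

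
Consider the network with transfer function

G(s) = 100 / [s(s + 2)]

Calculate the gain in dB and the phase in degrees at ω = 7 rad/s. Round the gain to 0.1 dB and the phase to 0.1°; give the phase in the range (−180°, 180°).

At s = jω = j7:
pole (s+2): 2 + j7 → |·| = √(2²+7²) = √53 ≈ 7.2801, ∠ = arctan(7/2) ≈ 74.05°
pole at origin: |s| = 7, ∠ = 90.00° (in denominator)
|G| = 100 / 50.961 ≈ 1.9623
Gain = 20 log₁₀(1.9623) ≈ 5.86 dB
∠G = 0.00° − 164.05° = -164.05°

5.9 dB, -164.1°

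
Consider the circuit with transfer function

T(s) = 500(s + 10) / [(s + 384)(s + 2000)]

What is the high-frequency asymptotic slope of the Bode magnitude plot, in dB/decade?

Each pole contributes −20 dB/decade at high frequency; each zero contributes +20 dB/decade.
Net: 1 zero(s) − 2 pole(s) → -20 dB/decade.

-20 dB/decade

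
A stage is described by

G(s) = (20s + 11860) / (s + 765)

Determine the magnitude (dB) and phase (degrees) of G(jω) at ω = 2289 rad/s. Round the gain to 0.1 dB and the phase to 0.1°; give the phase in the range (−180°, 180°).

Substitute s = j2289:
Numerator: 20(j2289) + 11860 = 11860 + j45780
Denominator: (j2289) + 765 = 765 + j2289
|N| = √(11860² + 45780²) ≈ 47291, ∠N ≈ 75.48°
|D| = √(765² + 2289²) ≈ 2413.5, ∠D ≈ 71.52°
|G| = 47291 / 2413.5 ≈ 19.594
Gain = 20 log₁₀(19.594) ≈ 25.84 dB
∠G = 75.48° − 71.52° = 3.96°

25.8 dB, 4.0°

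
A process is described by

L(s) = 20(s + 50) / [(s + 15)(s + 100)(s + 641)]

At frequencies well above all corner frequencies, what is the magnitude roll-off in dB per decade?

-40 dB/decade

Each pole contributes −20 dB/decade at high frequency; each zero contributes +20 dB/decade.
Net: 1 zero(s) − 3 pole(s) → -40 dB/decade.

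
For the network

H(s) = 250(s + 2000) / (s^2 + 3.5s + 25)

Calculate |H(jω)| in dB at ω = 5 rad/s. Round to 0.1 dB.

At s = jω = j5:
zero (s+2000): 2000 + j5 → |·| = √(2000²+5²) = √4000025 ≈ 2000, ∠ = arctan(5/2000) ≈ 0.14°
quadratic: (j5)² + 3.5·j5 + 25 = 0 + j17.5 → |·| ≈ 17.5, ∠ ≈ 90.00°
|H| = 250 · 2000 / 17.5 ≈ 28571
Gain = 20 log₁₀(28571) ≈ 89.12 dB

89.1 dB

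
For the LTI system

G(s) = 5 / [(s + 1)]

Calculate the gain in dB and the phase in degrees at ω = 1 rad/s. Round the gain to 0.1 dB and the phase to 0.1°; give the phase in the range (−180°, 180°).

At ω = 1 rad/s:
pole (1 + j1·1) = 1 + j1 → |·| ≈ 1.4142, ∠ ≈ 45.00°
|G| = 5 · 1 / (1.4142) ≈ 3.5356
Gain = 20 log₁₀(3.5356) ≈ 10.97 dB
∠G = (0°) − (45.00°) = -45.00°

11.0 dB, -45.0°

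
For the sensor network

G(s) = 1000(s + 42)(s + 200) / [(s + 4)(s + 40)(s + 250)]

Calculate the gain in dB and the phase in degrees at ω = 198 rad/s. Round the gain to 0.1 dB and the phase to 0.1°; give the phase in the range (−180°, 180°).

At s = jω = j198:
zero (s+42): 42 + j198 → |·| = √(42²+198²) = √40968 ≈ 202.41, ∠ = arctan(198/42) ≈ 78.02°
zero (s+200): 200 + j198 → |·| = √(200²+198²) = √79204 ≈ 281.43, ∠ = arctan(198/200) ≈ 44.71°
pole (s+4): 4 + j198 → |·| = √(4²+198²) = √39220 ≈ 198.04, ∠ = arctan(198/4) ≈ 88.84°
pole (s+40): 40 + j198 → |·| = √(40²+198²) = √40804 ≈ 202, ∠ = arctan(198/40) ≈ 78.58°
pole (s+250): 250 + j198 → |·| = √(250²+198²) = √101704 ≈ 318.91, ∠ = arctan(198/250) ≈ 38.38°
|G| = 1000 · 56964 / 1.2758e+07 ≈ 4.465
Gain = 20 log₁₀(4.465) ≈ 13.00 dB
∠G = 122.73° − 205.80° = -83.07°

13.0 dB, -83.1°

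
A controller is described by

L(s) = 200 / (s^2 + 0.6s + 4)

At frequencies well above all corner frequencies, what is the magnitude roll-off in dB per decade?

-40 dB/decade

Each pole contributes −20 dB/decade at high frequency; each zero contributes +20 dB/decade.
Net: 0 zero(s) − 2 pole(s) → -40 dB/decade.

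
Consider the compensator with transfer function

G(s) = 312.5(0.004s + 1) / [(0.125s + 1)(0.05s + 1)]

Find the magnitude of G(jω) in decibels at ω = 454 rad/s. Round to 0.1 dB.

-6.0 dB

At ω = 454 rad/s:
zero (1 + j454·0.004) = 1 + j1.816 → |·| ≈ 2.0731, ∠ ≈ 61.16°
pole (1 + j454·0.125) = 1 + j56.75 → |·| ≈ 56.759, ∠ ≈ 88.99°
pole (1 + j454·0.05) = 1 + j22.7 → |·| ≈ 22.722, ∠ ≈ 87.48°
|G| = 312.5 · 2.0731 / (56.759 · 22.722) ≈ 0.50233
Gain = 20 log₁₀(0.50233) ≈ -5.98 dB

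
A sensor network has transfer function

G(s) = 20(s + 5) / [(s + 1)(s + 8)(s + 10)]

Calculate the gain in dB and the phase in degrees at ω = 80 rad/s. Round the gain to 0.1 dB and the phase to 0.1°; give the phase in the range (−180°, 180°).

-50.2 dB, -170.0°

At s = jω = j80:
zero (s+5): 5 + j80 → |·| = √(5²+80²) = √6425 ≈ 80.156, ∠ = arctan(80/5) ≈ 86.42°
pole (s+1): 1 + j80 → |·| = √(1²+80²) = √6401 ≈ 80.006, ∠ = arctan(80/1) ≈ 89.28°
pole (s+8): 8 + j80 → |·| = √(8²+80²) = √6464 ≈ 80.399, ∠ = arctan(80/8) ≈ 84.29°
pole (s+10): 10 + j80 → |·| = √(10²+80²) = √6500 ≈ 80.623, ∠ = arctan(80/10) ≈ 82.87°
|G| = 20 · 80.156 / 5.186e+05 ≈ 0.0030912
Gain = 20 log₁₀(0.0030912) ≈ -50.20 dB
∠G = 86.42° − 256.44° = -170.02°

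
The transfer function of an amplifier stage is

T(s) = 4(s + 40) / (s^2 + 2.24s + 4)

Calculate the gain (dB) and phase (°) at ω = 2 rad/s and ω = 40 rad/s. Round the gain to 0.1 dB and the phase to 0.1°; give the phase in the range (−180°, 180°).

ω = 2: 31.1 dB, -87.1°; ω = 40: -17.0 dB, -131.8°

At s = jω = j2:
zero (s+40): 40 + j2 → |·| = √(40²+2²) = √1604 ≈ 40.05, ∠ = arctan(2/40) ≈ 2.86°
quadratic: (j2)² + 2.24·j2 + 4 = 0 + j4.48 → |·| ≈ 4.48, ∠ ≈ 90.00°
|T| = 4 · 40.05 / 4.48 ≈ 35.759
Gain = 20 log₁₀(35.759) ≈ 31.07 dB
∠T = 2.86° − 90.00° = -87.14°

At s = jω = j40:
zero (s+40): 40 + j40 → |·| = √(40²+40²) = √3200 ≈ 56.569, ∠ = arctan(40/40) ≈ 45.00°
quadratic: (j40)² + 2.24·j40 + 4 = -1596 + j89.6 → |·| ≈ 1598.5, ∠ ≈ 176.79°
|T| = 4 · 56.569 / 1598.5 ≈ 0.14156
Gain = 20 log₁₀(0.14156) ≈ -16.98 dB
∠T = 45.00° − 176.79° = -131.79°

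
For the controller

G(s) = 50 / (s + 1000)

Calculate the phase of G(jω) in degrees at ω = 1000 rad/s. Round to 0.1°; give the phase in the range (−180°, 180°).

Substitute s = j1000:
Numerator: 50 = 50 + j0
Denominator: (j1000) + 1000 = 1000 + j1000
|N| = √(50² + 0²) ≈ 50, ∠N ≈ 0.00°
|D| = √(1000² + 1000²) ≈ 1414.2, ∠D ≈ 45.00°
∠G = 0.00° − 45.00° = -45.00°

-45.0°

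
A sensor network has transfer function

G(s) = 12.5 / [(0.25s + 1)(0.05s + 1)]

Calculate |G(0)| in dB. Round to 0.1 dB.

21.9 dB

G(0) = 12.5 · 1 / 1 = 12.5
20 log₁₀(12.5) ≈ 21.94 dB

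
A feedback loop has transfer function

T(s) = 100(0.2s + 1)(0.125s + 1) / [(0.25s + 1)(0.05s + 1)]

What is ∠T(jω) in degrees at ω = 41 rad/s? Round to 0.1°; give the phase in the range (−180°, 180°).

13.6°

At ω = 41 rad/s:
zero (1 + j41·0.2) = 1 + j8.2 → |·| ≈ 8.2608, ∠ ≈ 83.05°
zero (1 + j41·0.125) = 1 + j5.125 → |·| ≈ 5.2216, ∠ ≈ 78.96°
pole (1 + j41·0.25) = 1 + j10.25 → |·| ≈ 10.299, ∠ ≈ 84.43°
pole (1 + j41·0.05) = 1 + j2.05 → |·| ≈ 2.2809, ∠ ≈ 64.00°
∠T = (83.05° + 78.96°) − (84.43° + 64.00°) = 13.58°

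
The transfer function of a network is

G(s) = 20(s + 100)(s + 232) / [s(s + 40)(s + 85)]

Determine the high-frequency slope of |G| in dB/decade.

-20 dB/decade

Each pole contributes −20 dB/decade at high frequency; each zero contributes +20 dB/decade.
Net: 2 zero(s) − 3 pole(s) → -20 dB/decade.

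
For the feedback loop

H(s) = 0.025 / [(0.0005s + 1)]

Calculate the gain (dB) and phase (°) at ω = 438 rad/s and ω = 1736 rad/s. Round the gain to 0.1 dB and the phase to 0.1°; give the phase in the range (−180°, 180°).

ω = 438: -32.2 dB, -12.4°; ω = 1736: -34.5 dB, -41.0°

At ω = 438 rad/s:
pole (1 + j438·0.0005) = 1 + j0.219 → |·| ≈ 1.0237, ∠ ≈ 12.35°
|H| = 0.025 · 1 / (1.0237) ≈ 0.024421
Gain = 20 log₁₀(0.024421) ≈ -32.24 dB
∠H = (0°) − (12.35°) = -12.35°

At ω = 1736 rad/s:
pole (1 + j1736·0.0005) = 1 + j0.868 → |·| ≈ 1.3242, ∠ ≈ 40.96°
|H| = 0.025 · 1 / (1.3242) ≈ 0.018879
Gain = 20 log₁₀(0.018879) ≈ -34.48 dB
∠H = (0°) − (40.96°) = -40.96°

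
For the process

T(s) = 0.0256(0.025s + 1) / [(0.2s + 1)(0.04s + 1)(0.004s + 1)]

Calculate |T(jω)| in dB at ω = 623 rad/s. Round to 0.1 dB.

At ω = 623 rad/s:
zero (1 + j623·0.025) = 1 + j15.575 → |·| ≈ 15.607, ∠ ≈ 86.33°
pole (1 + j623·0.2) = 1 + j124.6 → |·| ≈ 124.6, ∠ ≈ 89.54°
pole (1 + j623·0.04) = 1 + j24.92 → |·| ≈ 24.94, ∠ ≈ 87.70°
pole (1 + j623·0.004) = 1 + j2.492 → |·| ≈ 2.6852, ∠ ≈ 68.14°
|T| = 0.0256 · 15.607 / (124.6 · 24.94 · 2.6852) ≈ 4.7882e-05
Gain = 20 log₁₀(4.7882e-05) ≈ -86.40 dB

-86.4 dB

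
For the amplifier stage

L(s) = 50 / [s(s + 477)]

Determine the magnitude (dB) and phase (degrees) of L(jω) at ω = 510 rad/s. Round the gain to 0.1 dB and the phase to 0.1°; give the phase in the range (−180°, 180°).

-77.1 dB, -136.9°

At s = jω = j510:
pole (s+477): 477 + j510 → |·| = √(477²+510²) = √487629 ≈ 698.3, ∠ = arctan(510/477) ≈ 46.91°
pole at origin: |s| = 510, ∠ = 90.00° (in denominator)
|L| = 50 / 3.5613e+05 ≈ 0.0001404
Gain = 20 log₁₀(0.0001404) ≈ -77.05 dB
∠L = 0.00° − 136.91° = -136.91°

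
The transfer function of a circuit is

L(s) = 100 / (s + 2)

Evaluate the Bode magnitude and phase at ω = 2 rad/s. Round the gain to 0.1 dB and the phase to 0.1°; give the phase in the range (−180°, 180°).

At s = jω = j2:
pole (s+2): 2 + j2 → |·| = √(2²+2²) = √8 ≈ 2.8284, ∠ = arctan(2/2) ≈ 45.00°
|L| = 100 / 2.8284 ≈ 35.356
Gain = 20 log₁₀(35.356) ≈ 30.97 dB
∠L = 0.00° − 45.00° = -45.00°

31.0 dB, -45.0°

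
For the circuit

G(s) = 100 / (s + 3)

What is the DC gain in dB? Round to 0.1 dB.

G(0) = 100 / 3 ≈ 33.333
20 log₁₀(33.333) ≈ 30.46 dB

30.5 dB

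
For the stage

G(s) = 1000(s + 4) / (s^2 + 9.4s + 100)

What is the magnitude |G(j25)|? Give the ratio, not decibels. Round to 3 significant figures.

44.0

At s = jω = j25:
zero (s+4): 4 + j25 → |·| = √(4²+25²) = √641 ≈ 25.318, ∠ = arctan(25/4) ≈ 80.91°
quadratic: (j25)² + 9.4·j25 + 100 = -525 + j235 → |·| ≈ 575.2, ∠ ≈ 155.89°
|G| = 1000 · 25.318 / 575.2 ≈ 44.016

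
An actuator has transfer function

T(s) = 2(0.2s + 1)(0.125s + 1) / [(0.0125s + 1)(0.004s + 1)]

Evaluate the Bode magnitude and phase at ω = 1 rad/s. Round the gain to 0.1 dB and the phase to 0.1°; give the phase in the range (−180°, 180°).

6.3 dB, 17.5°

At ω = 1 rad/s:
zero (1 + j1·0.2) = 1 + j0.2 → |·| ≈ 1.0198, ∠ ≈ 11.31°
zero (1 + j1·0.125) = 1 + j0.125 → |·| ≈ 1.0078, ∠ ≈ 7.13°
pole (1 + j1·0.0125) = 1 + j0.0125 → |·| ≈ 1.0001, ∠ ≈ 0.72°
pole (1 + j1·0.004) = 1 + j0.004 → |·| ≈ 1, ∠ ≈ 0.23°
|T| = 2 · 1.0198 · 1.0078 / (1.0001 · 1) ≈ 2.0553
Gain = 20 log₁₀(2.0553) ≈ 6.26 dB
∠T = (11.31° + 7.13°) − (0.72° + 0.23°) = 17.49°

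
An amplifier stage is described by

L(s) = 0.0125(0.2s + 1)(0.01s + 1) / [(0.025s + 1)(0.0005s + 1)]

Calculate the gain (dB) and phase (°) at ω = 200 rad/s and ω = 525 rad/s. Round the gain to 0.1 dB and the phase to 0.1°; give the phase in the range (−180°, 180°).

ω = 200: -13.2 dB, 67.6°; ω = 525: -5.8 dB, 68.3°

At ω = 200 rad/s:
zero (1 + j200·0.2) = 1 + j40 → |·| ≈ 40.012, ∠ ≈ 88.57°
zero (1 + j200·0.01) = 1 + j2 → |·| ≈ 2.2361, ∠ ≈ 63.43°
pole (1 + j200·0.025) = 1 + j5 → |·| ≈ 5.099, ∠ ≈ 78.69°
pole (1 + j200·0.0005) = 1 + j0.1 → |·| ≈ 1.005, ∠ ≈ 5.71°
|L| = 0.0125 · 40.012 · 2.2361 / (5.099 · 1.005) ≈ 0.21824
Gain = 20 log₁₀(0.21824) ≈ -13.22 dB
∠L = (88.57° + 63.43°) − (78.69° + 5.71°) = 67.60°

At ω = 525 rad/s:
zero (1 + j525·0.2) = 1 + j105 → |·| ≈ 105, ∠ ≈ 89.45°
zero (1 + j525·0.01) = 1 + j5.25 → |·| ≈ 5.3444, ∠ ≈ 79.22°
pole (1 + j525·0.025) = 1 + j13.125 → |·| ≈ 13.163, ∠ ≈ 85.64°
pole (1 + j525·0.0005) = 1 + j0.2625 → |·| ≈ 1.0339, ∠ ≈ 14.71°
|L| = 0.0125 · 105 · 5.3444 / (13.163 · 1.0339) ≈ 0.51542
Gain = 20 log₁₀(0.51542) ≈ -5.76 dB
∠L = (89.45° + 79.22°) − (85.64° + 14.71°) = 68.32°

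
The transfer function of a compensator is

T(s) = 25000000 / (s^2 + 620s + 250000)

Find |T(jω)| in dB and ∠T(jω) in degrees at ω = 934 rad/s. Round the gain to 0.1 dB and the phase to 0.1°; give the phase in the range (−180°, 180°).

At s = jω = j934:
quadratic: (j934)² + 620·j934 + 250000 = -622356 + j579080 → |·| ≈ 8.5009e+05, ∠ ≈ 137.06°
|T| = 25000000 / 8.5009e+05 ≈ 29.409
Gain = 20 log₁₀(29.409) ≈ 29.37 dB
∠T = 0.00° − 137.06° = -137.06°

29.4 dB, -137.1°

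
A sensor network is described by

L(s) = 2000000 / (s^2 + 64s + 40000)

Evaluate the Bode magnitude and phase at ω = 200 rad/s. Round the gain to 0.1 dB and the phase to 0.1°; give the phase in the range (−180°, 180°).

At s = jω = j200:
quadratic: (j200)² + 64·j200 + 40000 = 0 + j12800 → |·| ≈ 12800, ∠ ≈ 90.00°
|L| = 2000000 / 12800 ≈ 156.25
Gain = 20 log₁₀(156.25) ≈ 43.88 dB
∠L = 0.00° − 90.00° = -90.00°

43.9 dB, -90.0°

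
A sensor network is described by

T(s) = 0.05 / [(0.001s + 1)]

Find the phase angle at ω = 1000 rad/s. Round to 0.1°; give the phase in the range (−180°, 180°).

-45.0°

At ω = 1000 rad/s:
pole (1 + j1000·0.001) = 1 + j1 → |·| ≈ 1.4142, ∠ ≈ 45.00°
∠T = (0°) − (45.00°) = -45.00°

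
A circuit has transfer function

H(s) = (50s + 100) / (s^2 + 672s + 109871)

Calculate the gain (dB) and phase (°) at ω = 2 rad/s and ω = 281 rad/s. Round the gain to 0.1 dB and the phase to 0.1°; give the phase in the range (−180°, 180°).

ω = 2: -57.8 dB, 44.3°; ω = 281: -22.7 dB, 8.9°

Substitute s = j2:
Numerator: 50(j2) + 100 = 100 + j100
Denominator: (j2)^2 + 672(j2) + 109871 = 109867 + j1344
|N| = √(100² + 100²) ≈ 141.42, ∠N ≈ 45.00°
|D| = √(109867² + 1344²) ≈ 1.0988e+05, ∠D ≈ 0.70°
|H| = 141.42 / 1.0988e+05 ≈ 0.001287
Gain = 20 log₁₀(0.001287) ≈ -57.81 dB
∠H = 45.00° − 0.70° = 44.30°

Substitute s = j281:
Numerator: 50(j281) + 100 = 100 + j14050
Denominator: (j281)^2 + 672(j281) + 109871 = 30910 + j188832
|N| = √(100² + 14050²) ≈ 14050, ∠N ≈ 89.59°
|D| = √(30910² + 188832²) ≈ 1.9135e+05, ∠D ≈ 80.70°
|H| = 14050 / 1.9135e+05 ≈ 0.073426
Gain = 20 log₁₀(0.073426) ≈ -22.68 dB
∠H = 89.59° − 80.70° = 8.89°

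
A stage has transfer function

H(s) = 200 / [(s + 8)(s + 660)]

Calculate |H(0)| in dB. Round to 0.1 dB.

H(0) = 200 / (8·660) ≈ 0.037879
20 log₁₀(0.037879) ≈ -28.43 dB

-28.4 dB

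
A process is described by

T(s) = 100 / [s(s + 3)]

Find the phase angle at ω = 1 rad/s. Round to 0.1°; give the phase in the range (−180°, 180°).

-108.4°

At s = jω = j1:
pole (s+3): 3 + j1 → |·| = √(3²+1²) = √10 ≈ 3.1623, ∠ = arctan(1/3) ≈ 18.43°
pole at origin: |s| = 1, ∠ = 90.00° (in denominator)
∠T = 0.00° − 108.43° = -108.43°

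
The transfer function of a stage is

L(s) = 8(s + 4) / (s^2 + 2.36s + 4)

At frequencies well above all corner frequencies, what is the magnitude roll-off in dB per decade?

Each pole contributes −20 dB/decade at high frequency; each zero contributes +20 dB/decade.
Net: 1 zero(s) − 2 pole(s) → -20 dB/decade.

-20 dB/decade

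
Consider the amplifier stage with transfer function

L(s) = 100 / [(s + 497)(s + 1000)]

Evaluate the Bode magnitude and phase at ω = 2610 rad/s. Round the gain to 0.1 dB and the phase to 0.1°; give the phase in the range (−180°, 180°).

-97.4 dB, -148.3°

At s = jω = j2610:
pole (s+497): 497 + j2610 → |·| = √(497²+2610²) = √7059109 ≈ 2656.9, ∠ = arctan(2610/497) ≈ 79.22°
pole (s+1000): 1000 + j2610 → |·| = √(1000²+2610²) = √7812100 ≈ 2795, ∠ = arctan(2610/1000) ≈ 69.04°
|L| = 100 / 7.426e+06 ≈ 1.3466e-05
Gain = 20 log₁₀(1.3466e-05) ≈ -97.42 dB
∠L = 0.00° − 148.26° = -148.26°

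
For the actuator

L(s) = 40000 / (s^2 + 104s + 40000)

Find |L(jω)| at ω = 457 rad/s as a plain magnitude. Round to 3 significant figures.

0.228

At s = jω = j457:
quadratic: (j457)² + 104·j457 + 40000 = -168849 + j47528 → |·| ≈ 1.7541e+05, ∠ ≈ 164.28°
|L| = 40000 / 1.7541e+05 ≈ 0.22804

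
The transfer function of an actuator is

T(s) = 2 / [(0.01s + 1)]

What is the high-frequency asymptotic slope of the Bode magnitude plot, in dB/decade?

-20 dB/decade

Each pole contributes −20 dB/decade at high frequency; each zero contributes +20 dB/decade.
Net: 0 zero(s) − 1 pole(s) → -20 dB/decade.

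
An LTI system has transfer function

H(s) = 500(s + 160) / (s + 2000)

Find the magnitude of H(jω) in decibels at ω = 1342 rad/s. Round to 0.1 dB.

49.0 dB

At s = jω = j1342:
zero (s+160): 160 + j1342 → |·| = √(160²+1342²) = √1826564 ≈ 1351.5, ∠ = arctan(1342/160) ≈ 83.20°
pole (s+2000): 2000 + j1342 → |·| = √(2000²+1342²) = √5800964 ≈ 2408.5, ∠ = arctan(1342/2000) ≈ 33.86°
|H| = 500 · 1351.5 / 2408.5 ≈ 280.57
Gain = 20 log₁₀(280.57) ≈ 48.96 dB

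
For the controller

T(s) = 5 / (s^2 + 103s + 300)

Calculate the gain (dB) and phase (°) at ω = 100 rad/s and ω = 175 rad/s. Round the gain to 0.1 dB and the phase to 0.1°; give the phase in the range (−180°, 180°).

ω = 100: -69.0 dB, -133.3°; ω = 175: -77.0 dB, -149.3°

Substitute s = j100:
Numerator: 5 = 5 + j0
Denominator: (j100)^2 + 103(j100) + 300 = -9700 + j10300
|N| = √(5² + 0²) ≈ 5, ∠N ≈ 0.00°
|D| = √(9700² + 10300²) ≈ 14148, ∠D ≈ 133.28°
|T| = 5 / 14148 ≈ 0.00035341
Gain = 20 log₁₀(0.00035341) ≈ -69.03 dB
∠T = 0.00° − 133.28° = -133.28°

Substitute s = j175:
Numerator: 5 = 5 + j0
Denominator: (j175)^2 + 103(j175) + 300 = -30325 + j18025
|N| = √(5² + 0²) ≈ 5, ∠N ≈ 0.00°
|D| = √(30325² + 18025²) ≈ 35278, ∠D ≈ 149.27°
|T| = 5 / 35278 ≈ 0.00014173
Gain = 20 log₁₀(0.00014173) ≈ -76.97 dB
∠T = 0.00° − 149.27° = -149.27°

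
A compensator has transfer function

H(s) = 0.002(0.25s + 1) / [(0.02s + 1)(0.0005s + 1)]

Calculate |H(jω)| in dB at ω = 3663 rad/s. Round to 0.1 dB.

At ω = 3663 rad/s:
zero (1 + j3663·0.25) = 1 + j915.75 → |·| ≈ 915.75, ∠ ≈ 89.94°
pole (1 + j3663·0.02) = 1 + j73.26 → |·| ≈ 73.267, ∠ ≈ 89.22°
pole (1 + j3663·0.0005) = 1 + j1.8315 → |·| ≈ 2.0867, ∠ ≈ 61.37°
|H| = 0.002 · 915.75 / (73.267 · 2.0867) ≈ 0.011979
Gain = 20 log₁₀(0.011979) ≈ -38.43 dB

-38.4 dB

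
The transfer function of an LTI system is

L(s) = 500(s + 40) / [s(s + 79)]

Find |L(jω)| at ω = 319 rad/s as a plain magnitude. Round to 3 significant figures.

At s = jω = j319:
zero (s+40): 40 + j319 → |·| = √(40²+319²) = √103361 ≈ 321.5, ∠ = arctan(319/40) ≈ 82.85°
pole (s+79): 79 + j319 → |·| = √(79²+319²) = √108002 ≈ 328.64, ∠ = arctan(319/79) ≈ 76.09°
pole at origin: |s| = 319, ∠ = 90.00° (in denominator)
|L| = 500 · 321.5 / 1.0484e+05 ≈ 1.5333

1.53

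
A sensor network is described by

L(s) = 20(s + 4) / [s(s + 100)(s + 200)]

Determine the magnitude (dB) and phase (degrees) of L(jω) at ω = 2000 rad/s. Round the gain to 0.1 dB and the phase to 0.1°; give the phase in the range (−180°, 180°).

-106.1 dB, -171.5°

At s = jω = j2000:
zero (s+4): 4 + j2000 → |·| = √(4²+2000²) = √4000016 ≈ 2000, ∠ = arctan(2000/4) ≈ 89.89°
pole (s+100): 100 + j2000 → |·| = √(100²+2000²) = √4010000 ≈ 2002.5, ∠ = arctan(2000/100) ≈ 87.14°
pole (s+200): 200 + j2000 → |·| = √(200²+2000²) = √4040000 ≈ 2010, ∠ = arctan(2000/200) ≈ 84.29°
pole at origin: |s| = 2000, ∠ = 90.00° (in denominator)
|L| = 20 · 2000 / 8.05e+09 ≈ 4.9689e-06
Gain = 20 log₁₀(4.9689e-06) ≈ -106.07 dB
∠L = 89.89° − 261.43° = -171.54°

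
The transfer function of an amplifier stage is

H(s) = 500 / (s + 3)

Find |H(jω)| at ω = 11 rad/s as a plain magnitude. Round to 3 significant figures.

43.9

At s = jω = j11:
pole (s+3): 3 + j11 → |·| = √(3²+11²) = √130 ≈ 11.402, ∠ = arctan(11/3) ≈ 74.74°
|H| = 500 / 11.402 ≈ 43.852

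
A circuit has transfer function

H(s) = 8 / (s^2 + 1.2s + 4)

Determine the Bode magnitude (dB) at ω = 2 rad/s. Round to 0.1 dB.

10.5 dB

At s = jω = j2:
quadratic: (j2)² + 1.2·j2 + 4 = 0 + j2.4 → |·| ≈ 2.4, ∠ ≈ 90.00°
|H| = 8 / 2.4 ≈ 3.3333
Gain = 20 log₁₀(3.3333) ≈ 10.46 dB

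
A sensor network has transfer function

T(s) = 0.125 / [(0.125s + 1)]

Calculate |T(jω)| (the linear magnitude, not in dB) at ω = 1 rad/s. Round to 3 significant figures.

0.124

At ω = 1 rad/s:
pole (1 + j1·0.125) = 1 + j0.125 → |·| ≈ 1.0078, ∠ ≈ 7.13°
|T| = 0.125 · 1 / (1.0078) ≈ 0.12403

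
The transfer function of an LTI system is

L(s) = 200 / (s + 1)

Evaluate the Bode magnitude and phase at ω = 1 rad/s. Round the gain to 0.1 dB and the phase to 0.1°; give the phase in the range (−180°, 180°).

Substitute s = j1:
Numerator: 200 = 200 + j0
Denominator: (j1) + 1 = 1 + j1
|N| = √(200² + 0²) ≈ 200, ∠N ≈ 0.00°
|D| = √(1² + 1²) ≈ 1.4142, ∠D ≈ 45.00°
|L| = 200 / 1.4142 ≈ 141.42
Gain = 20 log₁₀(141.42) ≈ 43.01 dB
∠L = 0.00° − 45.00° = -45.00°

43.0 dB, -45.0°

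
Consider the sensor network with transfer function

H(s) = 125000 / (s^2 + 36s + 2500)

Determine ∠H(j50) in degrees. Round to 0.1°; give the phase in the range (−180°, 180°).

At s = jω = j50:
quadratic: (j50)² + 36·j50 + 2500 = 0 + j1800 → |·| ≈ 1800, ∠ ≈ 90.00°
∠H = 0.00° − 90.00° = -90.00°

-90.0°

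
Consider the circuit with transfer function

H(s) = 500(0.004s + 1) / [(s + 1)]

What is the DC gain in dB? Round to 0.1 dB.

H(0) = 500 · 1 / 1 = 500
20 log₁₀(500) ≈ 53.98 dB

54.0 dB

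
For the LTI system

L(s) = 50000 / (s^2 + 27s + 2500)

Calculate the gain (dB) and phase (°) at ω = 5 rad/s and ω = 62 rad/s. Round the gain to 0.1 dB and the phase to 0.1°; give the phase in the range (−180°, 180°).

At s = jω = j5:
quadratic: (j5)² + 27·j5 + 2500 = 2475 + j135 → |·| ≈ 2478.7, ∠ ≈ 3.12°
|L| = 50000 / 2478.7 ≈ 20.172
Gain = 20 log₁₀(20.172) ≈ 26.09 dB
∠L = 0.00° − 3.12° = -3.12°

At s = jω = j62:
quadratic: (j62)² + 27·j62 + 2500 = -1344 + j1674 → |·| ≈ 2146.8, ∠ ≈ 128.76°
|L| = 50000 / 2146.8 ≈ 23.29
Gain = 20 log₁₀(23.29) ≈ 27.34 dB
∠L = 0.00° − 128.76° = -128.76°

ω = 5: 26.1 dB, -3.1°; ω = 62: 27.3 dB, -128.8°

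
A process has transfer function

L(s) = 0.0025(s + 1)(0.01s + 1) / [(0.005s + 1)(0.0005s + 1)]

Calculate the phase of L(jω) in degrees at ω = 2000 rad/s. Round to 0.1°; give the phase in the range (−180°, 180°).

47.8°

At ω = 2000 rad/s:
zero (1 + j2000·1) = 1 + j2000 → |·| ≈ 2000, ∠ ≈ 89.97°
zero (1 + j2000·0.01) = 1 + j20 → |·| ≈ 20.025, ∠ ≈ 87.14°
pole (1 + j2000·0.005) = 1 + j10 → |·| ≈ 10.05, ∠ ≈ 84.29°
pole (1 + j2000·0.0005) = 1 + j1 → |·| ≈ 1.4142, ∠ ≈ 45.00°
∠L = (89.97° + 87.14°) − (84.29° + 45.00°) = 47.82°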